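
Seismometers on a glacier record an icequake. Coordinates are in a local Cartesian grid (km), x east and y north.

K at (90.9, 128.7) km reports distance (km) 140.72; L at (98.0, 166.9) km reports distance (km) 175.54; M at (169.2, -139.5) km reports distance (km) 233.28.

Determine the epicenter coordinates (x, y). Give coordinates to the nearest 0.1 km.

x ≈ 0.1 km, y ≈ 21.2 km

Circle about each station: (x − 90.9)² + (y − 128.7)² = 140.72²; (x − 98.0)² + (y − 166.9)² = 175.54²; (x − 169.2)² + (y + 139.5)² = 233.28².
Subtracting pairs of circle equations eliminates x²+y² and gives linear equations (the radical axes):
14.2 x + 76.4 y = 1620.94
156.6 x − 536.4 y = -11355.05
Solving the 2×2 system: x ≈ 0.1, y ≈ 21.2 km.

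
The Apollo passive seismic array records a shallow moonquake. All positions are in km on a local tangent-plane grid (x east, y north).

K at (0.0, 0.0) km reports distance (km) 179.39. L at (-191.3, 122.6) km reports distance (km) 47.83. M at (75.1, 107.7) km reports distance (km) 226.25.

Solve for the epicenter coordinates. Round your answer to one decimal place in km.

(-150.9, 97.0)

Circle about each station: x² + y² = 179.39²; (x + 191.3)² + (y − 122.6)² = 47.83²; (x − 75.1)² + (y − 107.7)² = 226.25².
Subtracting pairs of circle equations eliminates x²+y² and gives linear equations (the radical axes):
-382.6 x + 245.2 y = 81519.51
150.2 x + 215.4 y = -1768.99
Solving the 2×2 system: x ≈ -150.9, y ≈ 97.0 km.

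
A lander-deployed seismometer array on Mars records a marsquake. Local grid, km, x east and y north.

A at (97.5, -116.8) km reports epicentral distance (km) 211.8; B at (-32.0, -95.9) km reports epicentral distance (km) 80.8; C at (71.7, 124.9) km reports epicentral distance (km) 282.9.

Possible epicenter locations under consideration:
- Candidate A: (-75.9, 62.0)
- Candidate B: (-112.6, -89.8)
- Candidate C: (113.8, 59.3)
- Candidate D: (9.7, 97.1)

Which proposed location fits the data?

Candidate B

For each candidate, compare |candidate − station| to the reported distance:
Candidate A: residuals A 37.3, B 83.1, C 122.5 → max 122.5 km
Candidate B: residuals A 0.0, B 0.0, C 0.1 → max 0.1 km
Candidate C: residuals A 34.9, B 132.1, C 205.0 → max 205.0 km
Candidate D: residuals A 19.4, B 116.7, C 215.0 → max 215.0 km
Only Candidate B has all residuals ≈ 0.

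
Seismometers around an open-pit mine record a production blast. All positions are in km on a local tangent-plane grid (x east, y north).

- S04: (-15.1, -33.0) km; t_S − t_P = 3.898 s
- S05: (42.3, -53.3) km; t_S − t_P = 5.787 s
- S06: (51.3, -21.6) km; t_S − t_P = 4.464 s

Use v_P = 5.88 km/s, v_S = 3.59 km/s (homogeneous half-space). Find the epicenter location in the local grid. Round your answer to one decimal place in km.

Distance from S−P lag: d = Δt · v_P v_S / (v_P − v_S) = Δt · (5.88·3.59)/(5.88−3.59) ≈ 9.2180·Δt.
So d_S04 = 35.93, d_S05 = 53.34, d_S06 = 41.15 km.
Circle about each station: (x + 15.1)² + (y + 33.0)² = 35.93²; (x − 42.3)² + (y + 53.3)² = 53.34²; (x − 51.3)² + (y + 21.6)² = 41.15².
Subtracting the S04 equation from the S05 and S06 equations removes the quadratic terms:
114.8 x − 40.6 y = 1758.98
132.8 x + 22.8 y = 1378.88
Solving the 2×2 system: x ≈ 12.0, y ≈ -9.4 km.

(12.0, -9.4)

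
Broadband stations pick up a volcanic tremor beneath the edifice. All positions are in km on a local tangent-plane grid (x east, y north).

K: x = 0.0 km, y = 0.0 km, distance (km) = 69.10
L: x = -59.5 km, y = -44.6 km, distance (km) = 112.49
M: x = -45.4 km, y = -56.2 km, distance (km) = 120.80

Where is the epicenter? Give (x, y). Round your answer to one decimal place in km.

-27.7 km east, 63.3 km north

Circle about each station: x² + y² = 69.10²; (x + 59.5)² + (y + 44.6)² = 112.49²; (x + 45.4)² + (y + 56.2)² = 120.80².
Subtracting pairs of circle equations eliminates x²+y² and gives linear equations (the radical axes):
-119.0 x − 89.2 y = -2349.78
-90.8 x − 112.4 y = -4598.23
Solving the 2×2 system: x ≈ -27.7, y ≈ 63.3 km.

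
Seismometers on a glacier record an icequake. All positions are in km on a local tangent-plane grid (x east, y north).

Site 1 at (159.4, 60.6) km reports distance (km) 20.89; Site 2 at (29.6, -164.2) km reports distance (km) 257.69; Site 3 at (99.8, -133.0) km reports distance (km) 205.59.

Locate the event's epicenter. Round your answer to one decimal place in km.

x ≈ 140.1 km, y ≈ 68.6 km

Circle about each station: (x − 159.4)² + (y − 60.6)² = 20.89²; (x − 29.6)² + (y + 164.2)² = 257.69²; (x − 99.8)² + (y + 133.0)² = 205.59².
Subtracting the Site 1 equation from the Site 2 and Site 3 equations removes the quadratic terms:
-259.6 x − 449.6 y = -67210.66
-119.2 x − 387.2 y = -43262.54
Solving the 2×2 system: x ≈ 140.1, y ≈ 68.6 km.
Check against Site 1 (with the unrounded x, y): √((x − 159.4)²+(y − 60.6)²) = 20.92 ≈ 20.89 km. ✓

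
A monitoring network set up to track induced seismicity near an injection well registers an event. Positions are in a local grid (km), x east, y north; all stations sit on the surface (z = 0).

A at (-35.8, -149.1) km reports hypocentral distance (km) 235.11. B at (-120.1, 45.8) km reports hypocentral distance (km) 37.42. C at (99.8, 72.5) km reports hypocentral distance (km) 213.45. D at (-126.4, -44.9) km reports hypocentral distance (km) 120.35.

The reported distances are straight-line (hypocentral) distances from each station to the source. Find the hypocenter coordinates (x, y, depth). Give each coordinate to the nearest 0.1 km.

Each station gives a sphere (x−x_i)² + (y−y_i)² + z² = d_i² (stations at z=0).
Subtracting the A sphere from B and C: z² cancels, leaving linear equations in x and y:
-168.6 x + 389.8 y = 46885.66
271.2 x + 443.2 y = 1419.65
Solving: x ≈ -112.096, y ≈ 71.796 km (keep extra digits for the depth step; rounded: -112.1, 71.8).
Then from the A sphere: z² = 235.11² − (x + 35.8)² − (y + 149.1)² with x = -112.096, y = 71.796, so z ≈ 25.702 ≈ 25.7 km.

x ≈ -112.1 km, y ≈ 71.8 km, depth ≈ 25.7 km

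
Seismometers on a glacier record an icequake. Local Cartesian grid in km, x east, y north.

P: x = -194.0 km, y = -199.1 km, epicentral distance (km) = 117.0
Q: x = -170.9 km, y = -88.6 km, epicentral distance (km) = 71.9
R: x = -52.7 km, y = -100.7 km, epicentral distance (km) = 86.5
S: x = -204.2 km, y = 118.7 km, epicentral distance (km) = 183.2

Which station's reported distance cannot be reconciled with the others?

P

Solve using three stations at a time. Using Q, R, S (subtract circle equations pairwise → linear system) gives (x, y) ≈ (-116.2, -42.0).
Distances from that point to each station vs reported:
  P: calculated 175.3 vs reported 117.0 → residual 58.3 km
  Q: calculated 71.9 vs reported 71.9 → residual 0.0 km
  R: calculated 86.5 vs reported 86.5 → residual 0.0 km
  S: calculated 183.2 vs reported 183.2 → residual 0.0 km
Q, R, S are mutually consistent (residuals ≈ 0); P is off by 58.3 km.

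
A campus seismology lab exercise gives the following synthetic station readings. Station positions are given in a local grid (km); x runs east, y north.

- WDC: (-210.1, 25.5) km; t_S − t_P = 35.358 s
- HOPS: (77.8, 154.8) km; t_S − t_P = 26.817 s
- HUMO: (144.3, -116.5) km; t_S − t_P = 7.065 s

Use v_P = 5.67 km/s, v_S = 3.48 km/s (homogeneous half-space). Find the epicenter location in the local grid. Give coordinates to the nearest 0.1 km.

Distance from S−P lag: d = Δt · v_P v_S / (v_P − v_S) = Δt · (5.67·3.48)/(5.67−3.48) ≈ 9.0099·Δt.
So d_WDC = 318.57, d_HOPS = 241.62, d_HUMO = 63.65 km.
Circle about each station: (x + 210.1)² + (y − 25.5)² = 318.57²; (x − 77.8)² + (y − 154.8)² = 241.62²; (x − 144.3)² + (y + 116.5)² = 63.65².
Subtracting the WDC equation from the HOPS and HUMO equations removes the quadratic terms:
575.8 x + 258.6 y = 28330.24
708.8 x − 284.0 y = 87038.00
Solving the 2×2 system: x ≈ 88.1, y ≈ -86.6 km.

88.1 km east, -86.6 km north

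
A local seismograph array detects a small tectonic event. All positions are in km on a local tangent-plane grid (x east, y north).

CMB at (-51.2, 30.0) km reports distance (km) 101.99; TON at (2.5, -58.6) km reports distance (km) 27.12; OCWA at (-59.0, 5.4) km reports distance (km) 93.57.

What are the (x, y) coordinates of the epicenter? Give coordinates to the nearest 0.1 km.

x ≈ 22.6 km, y ≈ -40.4 km

Circle about each station: (x + 51.2)² + (y − 30.0)² = 101.99²; (x − 2.5)² + (y + 58.6)² = 27.12²; (x + 59.0)² + (y − 5.4)² = 93.57².
Subtracting pairs of circle equations eliminates x²+y² and gives linear equations (the radical axes):
107.4 x − 177.2 y = 9585.24
-15.6 x − 49.2 y = 1635.34
Solving the 2×2 system: x ≈ 22.6, y ≈ -40.4 km.
Check against CMB (with the unrounded x, y): √((x + 51.2)²+(y − 30.0)²) = 101.99 ≈ 101.99 km. ✓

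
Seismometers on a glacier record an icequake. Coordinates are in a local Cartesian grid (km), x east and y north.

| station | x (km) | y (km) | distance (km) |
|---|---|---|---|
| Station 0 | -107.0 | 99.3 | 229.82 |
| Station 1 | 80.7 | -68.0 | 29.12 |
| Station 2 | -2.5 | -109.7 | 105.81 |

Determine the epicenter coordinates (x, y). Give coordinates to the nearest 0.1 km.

x ≈ 76.4 km, y ≈ -39.2 km

Circle about each station: (x + 107.0)² + (y − 99.3)² = 229.82²; (x − 80.7)² + (y + 68.0)² = 29.12²; (x + 2.5)² + (y + 109.7)² = 105.81².
Subtracting the Station 0 equation from the Station 1 and Station 2 equations removes the quadratic terms:
375.4 x − 334.6 y = 41796.26
209.0 x − 418.0 y = 32352.33
Solving the 2×2 system: x ≈ 76.4, y ≈ -39.2 km.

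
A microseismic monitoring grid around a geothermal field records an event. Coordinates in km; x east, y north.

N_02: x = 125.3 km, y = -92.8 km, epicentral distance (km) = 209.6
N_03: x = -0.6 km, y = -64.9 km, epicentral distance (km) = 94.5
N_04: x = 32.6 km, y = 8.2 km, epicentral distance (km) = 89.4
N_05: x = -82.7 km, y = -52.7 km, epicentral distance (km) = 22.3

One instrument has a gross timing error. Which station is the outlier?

Solve using three stations at a time. Using N_02, N_03, N_04 (subtract circle equations pairwise → linear system) gives (x, y) ≈ (-56.7, 11.1).
Distances from that point to each station vs reported:
  N_02: calculated 209.6 vs reported 209.6 → residual 0.0 km
  N_03: calculated 94.5 vs reported 94.5 → residual 0.0 km
  N_04: calculated 89.4 vs reported 89.4 → residual 0.0 km
  N_05: calculated 68.9 vs reported 22.3 → residual 46.6 km
N_02, N_03, N_04 are mutually consistent (residuals ≈ 0); N_05 is off by 46.6 km.

N_05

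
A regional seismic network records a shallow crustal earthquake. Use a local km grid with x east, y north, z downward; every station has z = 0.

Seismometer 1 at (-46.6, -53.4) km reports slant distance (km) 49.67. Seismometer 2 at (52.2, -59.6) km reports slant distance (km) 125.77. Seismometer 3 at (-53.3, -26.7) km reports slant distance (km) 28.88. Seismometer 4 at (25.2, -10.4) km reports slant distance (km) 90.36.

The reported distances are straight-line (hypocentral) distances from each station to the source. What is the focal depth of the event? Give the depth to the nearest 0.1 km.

23.6 km

Each station gives a sphere (x−x_i)² + (y−y_i)² + z² = d_i² (stations at z=0).
Subtracting the Seismometer 1 sphere from Seismometer 2 and Seismometer 3: z² cancels, leaving linear equations in x and y:
197.6 x − 12.4 y = -12097.10
-13.4 x + 53.4 y = 163.71
Solving: x ≈ -62.004, y ≈ -12.493 km (keep extra digits for the depth step; rounded: -62.0, -12.5).
Then from the Seismometer 1 sphere: z² = 49.67² − (x + 46.6)² − (y + 53.4)² with x = -62.004, y = -12.493, so z ≈ 23.589 ≈ 23.6 km.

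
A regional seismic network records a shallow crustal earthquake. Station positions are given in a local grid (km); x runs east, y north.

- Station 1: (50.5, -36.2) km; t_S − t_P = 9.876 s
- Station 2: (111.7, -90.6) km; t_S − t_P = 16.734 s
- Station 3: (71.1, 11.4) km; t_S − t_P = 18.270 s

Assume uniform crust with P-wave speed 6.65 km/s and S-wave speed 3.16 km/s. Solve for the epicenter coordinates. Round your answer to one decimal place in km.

Distance from S−P lag: d = Δt · v_P v_S / (v_P − v_S) = Δt · (6.65·3.16)/(6.65−3.16) ≈ 6.0212·Δt.
So d_Station 1 = 59.47, d_Station 2 = 100.76, d_Station 3 = 110.01 km.
Circle about each station: (x − 50.5)² + (y + 36.2)² = 59.47²; (x − 111.7)² + (y + 90.6)² = 100.76²; (x − 71.1)² + (y − 11.4)² = 110.01².
Subtracting pairs of circle equations eliminates x²+y² and gives linear equations (the radical axes):
122.4 x − 108.8 y = 10208.66
41.2 x + 95.2 y = -7241.04
Solving the 2×2 system: x ≈ 11.4, y ≈ -81.0 km.

11.4 km east, -81.0 km north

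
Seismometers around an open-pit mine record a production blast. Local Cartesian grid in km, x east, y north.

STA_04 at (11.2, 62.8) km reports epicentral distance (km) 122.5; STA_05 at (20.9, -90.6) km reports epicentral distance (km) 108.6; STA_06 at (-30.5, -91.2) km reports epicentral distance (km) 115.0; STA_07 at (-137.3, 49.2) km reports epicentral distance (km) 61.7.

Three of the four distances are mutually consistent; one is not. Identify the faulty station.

Solve using three stations at a time. Using STA_04, STA_06, STA_07 (subtract circle equations pairwise → linear system) gives (x, y) ≈ (-95.9, 3.4).
Distances from that point to each station vs reported:
  STA_04: calculated 122.5 vs reported 122.5 → residual 0.0 km
  STA_05: calculated 149.9 vs reported 108.6 → residual 41.3 km
  STA_06: calculated 115.0 vs reported 115.0 → residual 0.0 km
  STA_07: calculated 61.7 vs reported 61.7 → residual 0.0 km
STA_04, STA_06, STA_07 are mutually consistent (residuals ≈ 0); STA_05 is off by 41.3 km.

STA_05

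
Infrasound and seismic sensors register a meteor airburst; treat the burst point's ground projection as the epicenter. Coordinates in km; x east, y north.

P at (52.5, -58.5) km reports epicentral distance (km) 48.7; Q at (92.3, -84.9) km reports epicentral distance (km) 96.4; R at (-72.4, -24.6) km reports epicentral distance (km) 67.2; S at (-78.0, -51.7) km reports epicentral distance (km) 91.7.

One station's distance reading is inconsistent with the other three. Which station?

R

Solve using three stations at a time. Using P, Q, S (subtract circle equations pairwise → linear system) gives (x, y) ≈ (11.6, -32.3).
Distances from that point to each station vs reported:
  P: calculated 48.6 vs reported 48.7 → residual 0.1 km
  Q: calculated 96.3 vs reported 96.4 → residual 0.1 km
  R: calculated 84.3 vs reported 67.2 → residual 17.1 km
  S: calculated 91.6 vs reported 91.7 → residual 0.1 km
P, Q, S are mutually consistent (residuals ≈ 0); R is off by 17.1 km.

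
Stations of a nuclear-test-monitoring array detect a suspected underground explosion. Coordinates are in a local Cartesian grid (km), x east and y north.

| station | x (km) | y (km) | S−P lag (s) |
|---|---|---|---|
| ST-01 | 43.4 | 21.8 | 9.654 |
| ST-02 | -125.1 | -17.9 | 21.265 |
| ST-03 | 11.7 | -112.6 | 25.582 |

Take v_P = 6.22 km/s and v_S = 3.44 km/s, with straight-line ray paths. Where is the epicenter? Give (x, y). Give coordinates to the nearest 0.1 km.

2.9 km east, 84.1 km north

Distance from S−P lag: d = Δt · v_P v_S / (v_P − v_S) = Δt · (6.22·3.44)/(6.22−3.44) ≈ 7.6967·Δt.
So d_ST-01 = 74.30, d_ST-02 = 163.67, d_ST-03 = 196.90 km.
Circle about each station: (x − 43.4)² + (y − 21.8)² = 74.30²; (x + 125.1)² + (y + 17.9)² = 163.67²; (x − 11.7)² + (y + 112.6)² = 196.90².
Subtracting the ST-01 equation from the ST-02 and ST-03 equations removes the quadratic terms:
-337.0 x − 79.4 y = -7655.76
-63.4 x − 268.8 y = -22792.27
Solving the 2×2 system: x ≈ 2.9, y ≈ 84.1 km.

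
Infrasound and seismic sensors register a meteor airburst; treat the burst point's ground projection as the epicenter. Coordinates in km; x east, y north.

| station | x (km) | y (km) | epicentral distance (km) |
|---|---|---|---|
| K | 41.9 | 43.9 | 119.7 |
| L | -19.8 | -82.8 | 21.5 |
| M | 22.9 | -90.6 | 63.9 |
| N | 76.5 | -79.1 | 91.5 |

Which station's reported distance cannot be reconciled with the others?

Solve using three stations at a time. Using K, L, N (subtract circle equations pairwise → linear system) gives (x, y) ≈ (-13.4, -62.2).
Distances from that point to each station vs reported:
  K: calculated 119.7 vs reported 119.7 → residual 0.0 km
  L: calculated 21.5 vs reported 21.5 → residual 0.0 km
  M: calculated 46.1 vs reported 63.9 → residual 17.8 km
  N: calculated 91.5 vs reported 91.5 → residual 0.0 km
K, L, N are mutually consistent (residuals ≈ 0); M is off by 17.8 km.

M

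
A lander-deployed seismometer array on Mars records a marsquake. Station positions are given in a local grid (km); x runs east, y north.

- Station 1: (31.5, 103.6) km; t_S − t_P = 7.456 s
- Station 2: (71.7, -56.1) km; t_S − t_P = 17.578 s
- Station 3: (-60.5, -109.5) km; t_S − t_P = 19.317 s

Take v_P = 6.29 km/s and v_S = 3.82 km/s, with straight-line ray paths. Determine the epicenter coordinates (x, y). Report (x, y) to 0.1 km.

x ≈ -35.9 km, y ≈ 76.8 km

Distance from S−P lag: d = Δt · v_P v_S / (v_P − v_S) = Δt · (6.29·3.82)/(6.29−3.82) ≈ 9.7279·Δt.
So d_Station 1 = 72.53, d_Station 2 = 171.00, d_Station 3 = 187.91 km.
Circle about each station: (x − 31.5)² + (y − 103.6)² = 72.53²; (x − 71.7)² + (y + 56.1)² = 171.00²; (x + 60.5)² + (y + 109.5)² = 187.91².
Subtracting the Station 1 equation from the Station 2 and Station 3 equations removes the quadratic terms:
80.4 x − 319.4 y = -27417.51
-184.0 x − 426.2 y = -26124.28
Solving the 2×2 system: x ≈ -35.9, y ≈ 76.8 km.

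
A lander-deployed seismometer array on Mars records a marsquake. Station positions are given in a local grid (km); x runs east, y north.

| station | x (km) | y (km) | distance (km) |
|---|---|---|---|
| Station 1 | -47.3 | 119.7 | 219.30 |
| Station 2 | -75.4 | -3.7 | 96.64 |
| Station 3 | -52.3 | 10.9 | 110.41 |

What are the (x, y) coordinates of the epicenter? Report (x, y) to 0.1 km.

Circle about each station: (x + 47.3)² + (y − 119.7)² = 219.30²; (x + 75.4)² + (y + 3.7)² = 96.64²; (x + 52.3)² + (y − 10.9)² = 110.41².
Subtracting pairs of circle equations eliminates x²+y² and gives linear equations (the radical axes):
-56.2 x − 246.8 y = 27886.67
-10.0 x − 217.6 y = 22190.84
Solving the 2×2 system: x ≈ -60.6, y ≈ -99.2 km.

x ≈ -60.6 km, y ≈ -99.2 km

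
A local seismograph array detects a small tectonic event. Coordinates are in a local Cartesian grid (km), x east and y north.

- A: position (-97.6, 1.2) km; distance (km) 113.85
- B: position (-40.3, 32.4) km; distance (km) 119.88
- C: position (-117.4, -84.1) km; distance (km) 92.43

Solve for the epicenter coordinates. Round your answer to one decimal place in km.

x ≈ -25.0 km, y ≈ -86.5 km

Circle about each station: (x + 97.6)² + (y − 1.2)² = 113.85²; (x + 40.3)² + (y − 32.4)² = 119.88²; (x + 117.4)² + (y + 84.1)² = 92.43².
Subtracting pairs of circle equations eliminates x²+y² and gives linear equations (the radical axes):
114.6 x + 62.4 y = -8262.74
-39.6 x − 170.6 y = 15746.89
Solving the 2×2 system: x ≈ -25.0, y ≈ -86.5 km.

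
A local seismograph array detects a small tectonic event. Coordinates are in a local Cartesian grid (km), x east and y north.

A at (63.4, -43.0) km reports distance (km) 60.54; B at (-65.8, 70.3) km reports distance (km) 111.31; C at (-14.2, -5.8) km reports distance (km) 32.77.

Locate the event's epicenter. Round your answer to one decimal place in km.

18.4 km east, -2.5 km north

Circle about each station: (x − 63.4)² + (y + 43.0)² = 60.54²; (x + 65.8)² + (y − 70.3)² = 111.31²; (x + 14.2)² + (y + 5.8)² = 32.77².
Subtracting the A equation from the B and C equations removes the quadratic terms:
-258.4 x + 226.6 y = -5321.65
-155.2 x + 74.4 y = -3042.06
Solving the 2×2 system: x ≈ 18.4, y ≈ -2.5 km.
Check against A (with the unrounded x, y): √((x − 63.4)²+(y + 43.0)²) = 60.54 ≈ 60.54 km. ✓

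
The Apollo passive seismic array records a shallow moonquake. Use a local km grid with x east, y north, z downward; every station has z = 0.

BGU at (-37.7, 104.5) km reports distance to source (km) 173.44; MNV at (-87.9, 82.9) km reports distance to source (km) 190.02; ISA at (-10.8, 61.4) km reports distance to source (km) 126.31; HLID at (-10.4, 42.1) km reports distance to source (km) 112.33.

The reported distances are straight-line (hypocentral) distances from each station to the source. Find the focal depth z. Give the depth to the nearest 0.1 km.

Each station gives a sphere (x−x_i)² + (y−y_i)² + z² = d_i² (stations at z=0).
Subtracting the BGU sphere from MNV and ISA: z² cancels, leaving linear equations in x and y:
-100.4 x − 43.2 y = -3768.89
53.8 x − 86.2 y = 5672.28
Solving: x ≈ 51.912, y ≈ -33.404 km (keep extra digits for the depth step; rounded: 51.9, -33.4).
Then from the BGU sphere: z² = 173.44² − (x + 37.7)² − (y − 104.5)² with x = 51.912, y = -33.404, so z ≈ 55.078 ≈ 55.1 km.

55.1 km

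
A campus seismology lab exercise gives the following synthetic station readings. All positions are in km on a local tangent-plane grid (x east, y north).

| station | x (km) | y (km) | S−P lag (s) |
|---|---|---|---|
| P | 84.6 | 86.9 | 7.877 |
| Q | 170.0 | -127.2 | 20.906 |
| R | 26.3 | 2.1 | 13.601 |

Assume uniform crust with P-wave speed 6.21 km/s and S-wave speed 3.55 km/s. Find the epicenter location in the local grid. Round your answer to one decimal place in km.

Distance from S−P lag: d = Δt · v_P v_S / (v_P − v_S) = Δt · (6.21·3.55)/(6.21−3.55) ≈ 8.2878·Δt.
So d_P = 65.28, d_Q = 173.26, d_R = 112.72 km.
Circle about each station: (x − 84.6)² + (y − 86.9)² = 65.28²; (x − 170.0)² + (y + 127.2)² = 173.26²; (x − 26.3)² + (y − 2.1)² = 112.72².
Subtracting the P equation from the Q and R equations removes the quadratic terms:
170.8 x − 428.2 y = 4613.52
-116.6 x − 169.6 y = -22456.99
Solving the 2×2 system: x ≈ 131.8, y ≈ 41.8 km.

x ≈ 131.8 km, y ≈ 41.8 km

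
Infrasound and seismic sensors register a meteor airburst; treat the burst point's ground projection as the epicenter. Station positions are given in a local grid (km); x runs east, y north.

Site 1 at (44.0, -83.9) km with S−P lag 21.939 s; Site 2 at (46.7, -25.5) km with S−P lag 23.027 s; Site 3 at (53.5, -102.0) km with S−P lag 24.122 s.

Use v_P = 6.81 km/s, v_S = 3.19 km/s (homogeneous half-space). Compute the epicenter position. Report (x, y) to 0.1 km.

Distance from S−P lag: d = Δt · v_P v_S / (v_P − v_S) = Δt · (6.81·3.19)/(6.81−3.19) ≈ 6.0011·Δt.
So d_Site 1 = 131.66, d_Site 2 = 138.19, d_Site 3 = 144.76 km.
Circle about each station: (x − 44.0)² + (y + 83.9)² = 131.66²; (x − 46.7)² + (y + 25.5)² = 138.19²; (x − 53.5)² + (y + 102.0)² = 144.76².
Subtracting pairs of circle equations eliminates x²+y² and gives linear equations (the radical axes):
5.4 x + 116.8 y = -7906.19
19.0 x − 36.2 y = 669.94
Solving the 2×2 system: x ≈ -86.1, y ≈ -63.7 km.
Check against Site 1 (with the unrounded x, y): √((x − 44.0)²+(y + 83.9)²) = 131.68 ≈ 131.66 km. ✓

(-86.1, -63.7)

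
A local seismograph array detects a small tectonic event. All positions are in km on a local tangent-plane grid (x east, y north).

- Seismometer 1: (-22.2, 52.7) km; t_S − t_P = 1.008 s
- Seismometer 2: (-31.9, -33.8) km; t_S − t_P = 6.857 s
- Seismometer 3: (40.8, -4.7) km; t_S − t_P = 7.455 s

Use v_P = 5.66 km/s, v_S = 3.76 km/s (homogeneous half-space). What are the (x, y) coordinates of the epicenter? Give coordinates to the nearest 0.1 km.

Distance from S−P lag: d = Δt · v_P v_S / (v_P − v_S) = Δt · (5.66·3.76)/(5.66−3.76) ≈ 11.2008·Δt.
So d_Seismometer 1 = 11.29, d_Seismometer 2 = 76.80, d_Seismometer 3 = 83.50 km.
Circle about each station: (x + 22.2)² + (y − 52.7)² = 11.29²; (x + 31.9)² + (y + 33.8)² = 76.80²; (x − 40.8)² + (y + 4.7)² = 83.50².
Subtracting the Seismometer 1 equation from the Seismometer 2 and Seismometer 3 equations removes the quadratic terms:
-19.4 x − 173.0 y = -6880.86
126.0 x − 114.8 y = -8428.19
Solving the 2×2 system: x ≈ -27.8, y ≈ 42.9 km.

-27.8 km east, 42.9 km north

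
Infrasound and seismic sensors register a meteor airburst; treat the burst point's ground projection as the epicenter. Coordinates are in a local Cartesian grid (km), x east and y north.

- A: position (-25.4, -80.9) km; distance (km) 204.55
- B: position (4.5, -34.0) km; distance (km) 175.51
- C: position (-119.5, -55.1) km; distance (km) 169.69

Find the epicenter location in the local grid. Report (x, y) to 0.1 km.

-92.3 km east, 112.4 km north

Circle about each station: (x + 25.4)² + (y + 80.9)² = 204.55²; (x − 4.5)² + (y + 34.0)² = 175.51²; (x + 119.5)² + (y + 55.1)² = 169.69².
Subtracting the A equation from the B and C equations removes the quadratic terms:
59.8 x + 93.8 y = 5023.22
-188.2 x + 51.6 y = 23172.30
Solving the 2×2 system: x ≈ -92.3, y ≈ 112.4 km.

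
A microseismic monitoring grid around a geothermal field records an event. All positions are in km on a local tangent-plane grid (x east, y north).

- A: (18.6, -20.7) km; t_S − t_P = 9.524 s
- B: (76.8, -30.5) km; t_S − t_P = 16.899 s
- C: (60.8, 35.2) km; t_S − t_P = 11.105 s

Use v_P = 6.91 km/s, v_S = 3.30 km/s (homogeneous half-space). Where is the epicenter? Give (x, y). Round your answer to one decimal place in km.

-9.3 km east, 32.6 km north

Distance from S−P lag: d = Δt · v_P v_S / (v_P − v_S) = Δt · (6.91·3.30)/(6.91−3.30) ≈ 6.3166·Δt.
So d_A = 60.16, d_B = 106.74, d_C = 70.15 km.
Circle about each station: (x − 18.6)² + (y + 20.7)² = 60.16²; (x − 76.8)² + (y + 30.5)² = 106.74²; (x − 60.8)² + (y − 35.2)² = 70.15².
Subtracting the A equation from the B and C equations removes the quadratic terms:
116.4 x − 19.6 y = -1720.16
84.4 x + 111.8 y = 2859.43
Solving the 2×2 system: x ≈ -9.3, y ≈ 32.6 km.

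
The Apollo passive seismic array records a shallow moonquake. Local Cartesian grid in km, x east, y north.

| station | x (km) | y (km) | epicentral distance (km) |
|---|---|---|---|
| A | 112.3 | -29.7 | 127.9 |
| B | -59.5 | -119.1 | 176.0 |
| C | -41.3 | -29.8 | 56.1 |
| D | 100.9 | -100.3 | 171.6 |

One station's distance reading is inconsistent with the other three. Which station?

Solve using three stations at a time. Using A, B, D (subtract circle equations pairwise → linear system) gives (x, y) ≈ (7.5, 43.7).
Distances from that point to each station vs reported:
  A: calculated 128.0 vs reported 127.9 → residual 0.1 km
  B: calculated 176.0 vs reported 176.0 → residual 0.0 km
  C: calculated 88.2 vs reported 56.1 → residual 32.1 km
  D: calculated 171.6 vs reported 171.6 → residual 0.0 km
A, B, D are mutually consistent (residuals ≈ 0); C is off by 32.1 km.

C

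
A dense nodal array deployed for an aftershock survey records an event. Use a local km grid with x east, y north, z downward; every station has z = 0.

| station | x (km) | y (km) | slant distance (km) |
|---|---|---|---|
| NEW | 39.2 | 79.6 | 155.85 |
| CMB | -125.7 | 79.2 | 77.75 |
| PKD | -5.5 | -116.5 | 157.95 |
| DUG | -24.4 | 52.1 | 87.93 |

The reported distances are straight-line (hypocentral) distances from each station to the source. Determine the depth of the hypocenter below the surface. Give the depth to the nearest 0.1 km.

Each station gives a sphere (x−x_i)² + (y−y_i)² + z² = d_i² (stations at z=0).
Subtracting the NEW sphere from CMB and PKD: z² cancels, leaving linear equations in x and y:
-329.8 x − 0.8 y = 32444.49
-89.4 x − 392.2 y = 5070.72
Solving: x ≈ -98.399, y ≈ 9.501 km (keep extra digits for the depth step; rounded: -98.4, 9.5).
Then from the NEW sphere: z² = 155.85² − (x − 39.2)² − (y − 79.6)² with x = -98.399, y = 9.501, so z ≈ 21.021 ≈ 21.0 km.
Check against DUG (with the unrounded solution): distance 87.93 ≈ 87.93 km. ✓

depth ≈ 21.0 km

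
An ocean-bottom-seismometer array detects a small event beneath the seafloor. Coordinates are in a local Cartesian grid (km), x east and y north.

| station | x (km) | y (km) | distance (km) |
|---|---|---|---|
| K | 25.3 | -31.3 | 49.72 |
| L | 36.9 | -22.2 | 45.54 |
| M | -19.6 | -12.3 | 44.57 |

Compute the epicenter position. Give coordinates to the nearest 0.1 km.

(13.9, 17.1)

Circle about each station: (x − 25.3)² + (y + 31.3)² = 49.72²; (x − 36.9)² + (y + 22.2)² = 45.54²; (x + 19.6)² + (y + 12.3)² = 44.57².
Subtracting the K equation from the L and M equations removes the quadratic terms:
23.2 x + 18.2 y = 632.86
-89.8 x + 38.0 y = -598.74
Solving the 2×2 system: x ≈ 13.9, y ≈ 17.1 km.
Check against K (with the unrounded x, y): √((x − 25.3)²+(y + 31.3)²) = 49.69 ≈ 49.72 km. ✓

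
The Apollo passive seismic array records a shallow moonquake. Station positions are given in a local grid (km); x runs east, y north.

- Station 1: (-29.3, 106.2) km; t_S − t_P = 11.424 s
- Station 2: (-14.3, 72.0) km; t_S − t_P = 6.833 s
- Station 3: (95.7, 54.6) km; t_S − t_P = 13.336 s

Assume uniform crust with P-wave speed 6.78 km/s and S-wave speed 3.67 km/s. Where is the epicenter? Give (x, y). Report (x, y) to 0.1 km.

-4.6 km east, 18.2 km north

Distance from S−P lag: d = Δt · v_P v_S / (v_P − v_S) = Δt · (6.78·3.67)/(6.78−3.67) ≈ 8.0008·Δt.
So d_Station 1 = 91.40, d_Station 2 = 54.67, d_Station 3 = 106.70 km.
Circle about each station: (x + 29.3)² + (y − 106.2)² = 91.40²; (x + 14.3)² + (y − 72.0)² = 54.67²; (x − 95.7)² + (y − 54.6)² = 106.70².
Subtracting pairs of circle equations eliminates x²+y² and gives linear equations (the radical axes):
30.0 x − 68.4 y = -1383.29
250.0 x − 103.2 y = -3028.21
Solving the 2×2 system: x ≈ -4.6, y ≈ 18.2 km.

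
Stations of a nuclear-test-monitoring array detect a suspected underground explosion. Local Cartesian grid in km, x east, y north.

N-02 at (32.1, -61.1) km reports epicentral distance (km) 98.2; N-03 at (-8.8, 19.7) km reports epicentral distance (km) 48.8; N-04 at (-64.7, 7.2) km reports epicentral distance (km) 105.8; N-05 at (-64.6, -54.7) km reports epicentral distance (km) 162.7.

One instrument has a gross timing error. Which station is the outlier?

N-05

Solve using three stations at a time. Using N-02, N-03, N-04 (subtract circle equations pairwise → linear system) gives (x, y) ≈ (36.8, 37.0).
Distances from that point to each station vs reported:
  N-02: calculated 98.2 vs reported 98.2 → residual 0.0 km
  N-03: calculated 48.8 vs reported 48.8 → residual 0.0 km
  N-04: calculated 105.8 vs reported 105.8 → residual 0.0 km
  N-05: calculated 136.7 vs reported 162.7 → residual 26.0 km
N-02, N-03, N-04 are mutually consistent (residuals ≈ 0); N-05 is off by 26.0 km.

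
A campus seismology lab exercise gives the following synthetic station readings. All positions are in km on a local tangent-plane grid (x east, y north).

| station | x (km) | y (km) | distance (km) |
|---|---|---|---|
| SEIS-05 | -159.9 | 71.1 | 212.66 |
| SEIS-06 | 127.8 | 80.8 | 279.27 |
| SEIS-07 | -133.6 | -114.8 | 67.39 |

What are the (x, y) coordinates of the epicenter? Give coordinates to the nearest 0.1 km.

(-66.4, -119.9)

Circle about each station: (x + 159.9)² + (y − 71.1)² = 212.66²; (x − 127.8)² + (y − 80.8)² = 279.27²; (x + 133.6)² + (y + 114.8)² = 67.39².
Subtracting the SEIS-05 equation from the SEIS-06 and SEIS-07 equations removes the quadratic terms:
575.4 x + 19.4 y = -40529.20
52.6 x − 371.8 y = 41087.64
Solving the 2×2 system: x ≈ -66.4, y ≈ -119.9 km.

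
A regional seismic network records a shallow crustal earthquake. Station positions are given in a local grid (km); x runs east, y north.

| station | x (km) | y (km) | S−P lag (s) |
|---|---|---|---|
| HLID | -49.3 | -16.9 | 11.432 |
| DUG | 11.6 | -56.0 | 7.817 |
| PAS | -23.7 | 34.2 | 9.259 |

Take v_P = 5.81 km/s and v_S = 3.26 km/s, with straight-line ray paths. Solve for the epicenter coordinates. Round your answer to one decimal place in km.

(34.4, -2.6)

Distance from S−P lag: d = Δt · v_P v_S / (v_P − v_S) = Δt · (5.81·3.26)/(5.81−3.26) ≈ 7.4277·Δt.
So d_HLID = 84.91, d_DUG = 58.06, d_PAS = 68.77 km.
Circle about each station: (x + 49.3)² + (y + 16.9)² = 84.91²; (x − 11.6)² + (y + 56.0)² = 58.06²; (x + 23.7)² + (y − 34.2)² = 68.77².
Subtracting pairs of circle equations eliminates x²+y² and gives linear equations (the radical axes):
121.8 x − 78.2 y = 4393.20
51.2 x + 102.2 y = 1495.63
Solving the 2×2 system: x ≈ 34.4, y ≈ -2.6 km.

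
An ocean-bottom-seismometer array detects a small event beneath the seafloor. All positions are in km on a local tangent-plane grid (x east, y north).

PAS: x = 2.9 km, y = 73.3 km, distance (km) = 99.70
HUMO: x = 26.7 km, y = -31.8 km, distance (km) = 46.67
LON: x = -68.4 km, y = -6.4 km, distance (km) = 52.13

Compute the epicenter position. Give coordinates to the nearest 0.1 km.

x ≈ -19.3 km, y ≈ -23.9 km

Circle about each station: (x − 2.9)² + (y − 73.3)² = 99.70²; (x − 26.7)² + (y + 31.8)² = 46.67²; (x + 68.4)² + (y + 6.4)² = 52.13².
Subtracting the PAS equation from the HUMO and LON equations removes the quadratic terms:
47.6 x − 210.2 y = 4104.83
-142.6 x − 159.4 y = 6560.77
Solving the 2×2 system: x ≈ -19.3, y ≈ -23.9 km.
Check against PAS (with the unrounded x, y): √((x − 2.9)²+(y − 73.3)²) = 99.70 ≈ 99.70 km. ✓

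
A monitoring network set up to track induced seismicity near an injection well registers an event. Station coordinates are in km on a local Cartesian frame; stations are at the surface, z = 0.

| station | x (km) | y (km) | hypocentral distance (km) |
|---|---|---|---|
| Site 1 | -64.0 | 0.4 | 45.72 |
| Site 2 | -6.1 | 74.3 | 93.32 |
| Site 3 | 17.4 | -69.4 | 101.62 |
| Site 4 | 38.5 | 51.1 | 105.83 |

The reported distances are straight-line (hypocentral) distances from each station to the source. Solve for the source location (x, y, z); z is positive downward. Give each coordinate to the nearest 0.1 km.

Each station gives a sphere (x−x_i)² + (y−y_i)² + z² = d_i² (stations at z=0).
Subtracting the Site 1 sphere from Site 2 and Site 3: z² cancels, leaving linear equations in x and y:
115.8 x + 147.8 y = -5156.76
162.8 x − 139.6 y = -7213.35
Solving: x ≈ -44.398, y ≈ -0.105 km (keep extra digits for the depth step; rounded: -44.4, -0.1).
Then from the Site 1 sphere: z² = 45.72² − (x + 64.0)² − (y − 0.4)² with x = -44.398, y = -0.105, so z ≈ 41.302 ≈ 41.3 km.
Check against Site 4 (with the unrounded solution): distance 105.83 ≈ 105.83 km. ✓

x ≈ -44.4 km, y ≈ -0.1 km, depth ≈ 41.3 km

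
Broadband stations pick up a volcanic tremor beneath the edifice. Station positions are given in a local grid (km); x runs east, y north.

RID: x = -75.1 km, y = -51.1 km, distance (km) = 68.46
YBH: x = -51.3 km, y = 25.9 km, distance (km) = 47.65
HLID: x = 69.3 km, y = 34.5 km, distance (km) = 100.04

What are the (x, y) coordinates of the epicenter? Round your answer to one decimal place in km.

Circle about each station: (x + 75.1)² + (y + 51.1)² = 68.46²; (x + 51.3)² + (y − 25.9)² = 47.65²; (x − 69.3)² + (y − 34.5)² = 100.04².
Subtracting the RID equation from the YBH and HLID equations removes the quadratic terms:
47.6 x + 154.0 y = -2532.47
288.8 x + 171.2 y = -7579.71
Solving the 2×2 system: x ≈ -20.2, y ≈ -10.2 km.
Check against RID (with the unrounded x, y): √((x + 75.1)²+(y + 51.1)²) = 68.46 ≈ 68.46 km. ✓

(-20.2, -10.2)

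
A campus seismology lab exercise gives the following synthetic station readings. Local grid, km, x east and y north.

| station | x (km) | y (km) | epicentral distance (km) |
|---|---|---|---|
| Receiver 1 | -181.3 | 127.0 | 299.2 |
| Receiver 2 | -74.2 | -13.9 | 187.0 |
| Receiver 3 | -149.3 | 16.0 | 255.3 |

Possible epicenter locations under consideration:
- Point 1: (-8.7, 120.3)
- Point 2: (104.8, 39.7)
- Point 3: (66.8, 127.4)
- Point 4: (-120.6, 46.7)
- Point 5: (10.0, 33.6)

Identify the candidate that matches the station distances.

Point 2

For each candidate, compare |candidate − station| to the reported distance:
Point 1: residuals Receiver 1 126.5, Receiver 2 37.7, Receiver 3 80.2 → max 126.5 km
Point 2: residuals Receiver 1 0.1, Receiver 2 0.1, Receiver 3 0.1 → max 0.1 km
Point 3: residuals Receiver 1 51.1, Receiver 2 12.6, Receiver 3 12.2 → max 51.1 km
Point 4: residuals Receiver 1 198.5, Receiver 2 110.7, Receiver 3 213.3 → max 213.3 km
Point 5: residuals Receiver 1 86.3, Receiver 2 90.3, Receiver 3 95.0 → max 95.0 km
Only Point 2 has all residuals ≈ 0.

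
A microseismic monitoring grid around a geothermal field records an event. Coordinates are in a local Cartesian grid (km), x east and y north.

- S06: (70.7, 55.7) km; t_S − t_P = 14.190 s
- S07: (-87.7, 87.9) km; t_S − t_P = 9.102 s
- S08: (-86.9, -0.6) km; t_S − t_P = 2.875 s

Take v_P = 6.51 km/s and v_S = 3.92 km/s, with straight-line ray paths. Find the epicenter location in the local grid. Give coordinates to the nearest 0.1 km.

Distance from S−P lag: d = Δt · v_P v_S / (v_P − v_S) = Δt · (6.51·3.92)/(6.51−3.92) ≈ 9.8530·Δt.
So d_S06 = 139.81, d_S07 = 89.68, d_S08 = 28.33 km.
Circle about each station: (x − 70.7)² + (y − 55.7)² = 139.81²; (x + 87.7)² + (y − 87.9)² = 89.68²; (x + 86.9)² + (y + 0.6)² = 28.33².
Subtracting the S06 equation from the S07 and S08 equations removes the quadratic terms:
-316.8 x + 64.4 y = 18821.05
-315.2 x − 112.6 y = 18195.24
Solving the 2×2 system: x ≈ -58.8, y ≈ 3.0 km.
Check against S06 (with the unrounded x, y): √((x − 70.7)²+(y − 55.7)²) = 139.81 ≈ 139.81 km. ✓

x ≈ -58.8 km, y ≈ 3.0 km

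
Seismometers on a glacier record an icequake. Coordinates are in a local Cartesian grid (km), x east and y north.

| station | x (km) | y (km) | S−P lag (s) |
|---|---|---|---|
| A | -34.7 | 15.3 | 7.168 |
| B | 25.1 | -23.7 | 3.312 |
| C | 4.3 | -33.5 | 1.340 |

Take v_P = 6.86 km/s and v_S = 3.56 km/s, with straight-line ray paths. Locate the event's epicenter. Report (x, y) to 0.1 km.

0.6 km east, -24.3 km north

Distance from S−P lag: d = Δt · v_P v_S / (v_P − v_S) = Δt · (6.86·3.56)/(6.86−3.56) ≈ 7.4005·Δt.
So d_A = 53.05, d_B = 24.51, d_C = 9.92 km.
Circle about each station: (x + 34.7)² + (y − 15.3)² = 53.05²; (x − 25.1)² + (y + 23.7)² = 24.51²; (x − 4.3)² + (y + 33.5)² = 9.92².
Subtracting the A equation from the B and C equations removes the quadratic terms:
119.6 x − 78.0 y = 1967.08
78.0 x − 97.6 y = 2418.46
Solving the 2×2 system: x ≈ 0.6, y ≈ -24.3 km.
Check against A (with the unrounded x, y): √((x + 34.7)²+(y − 15.3)²) = 53.05 ≈ 53.05 km. ✓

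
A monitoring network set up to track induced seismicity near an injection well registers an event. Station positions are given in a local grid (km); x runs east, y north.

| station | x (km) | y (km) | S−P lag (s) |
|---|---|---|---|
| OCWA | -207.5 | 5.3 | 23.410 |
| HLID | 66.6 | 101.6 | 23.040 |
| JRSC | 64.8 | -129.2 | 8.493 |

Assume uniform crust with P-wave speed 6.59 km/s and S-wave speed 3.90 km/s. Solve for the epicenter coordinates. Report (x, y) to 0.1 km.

-12.3 km east, -103.9 km north

Distance from S−P lag: d = Δt · v_P v_S / (v_P − v_S) = Δt · (6.59·3.90)/(6.59−3.90) ≈ 9.5543·Δt.
So d_OCWA = 223.67, d_HLID = 220.13, d_JRSC = 81.14 km.
Circle about each station: (x + 207.5)² + (y − 5.3)² = 223.67²; (x − 66.6)² + (y − 101.6)² = 220.13²; (x − 64.8)² + (y + 129.2)² = 81.14².
Subtracting pairs of circle equations eliminates x²+y² and gives linear equations (the radical axes):
548.2 x + 192.6 y = -26755.17
544.6 x − 269.0 y = 21251.91
Solving the 2×2 system: x ≈ -12.3, y ≈ -103.9 km.
Check against OCWA (with the unrounded x, y): √((x + 207.5)²+(y − 5.3)²) = 223.67 ≈ 223.67 km. ✓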